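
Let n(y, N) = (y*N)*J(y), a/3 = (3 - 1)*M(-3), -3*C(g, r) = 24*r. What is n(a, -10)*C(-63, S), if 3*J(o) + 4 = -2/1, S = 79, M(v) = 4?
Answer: -303360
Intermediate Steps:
J(o) = -2 (J(o) = -4/3 + (-2/1)/3 = -4/3 + (-2*1)/3 = -4/3 + (⅓)*(-2) = -4/3 - ⅔ = -2)
C(g, r) = -8*r
a = 24 (a = 3*((3 - 1)*4) = 3*(2*4) = 3*8 = 24)
n(y, N) = -2*N*y (n(y, N) = (y*N)*(-2) = (N*y)*(-2) = -2*N*y)
n(a, -10)*C(-63, S) = (-2*(-10)*24)*(-8*79) = 480*(-632) = -303360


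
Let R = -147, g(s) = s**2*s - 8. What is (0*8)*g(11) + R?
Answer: -147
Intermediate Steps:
g(s) = -8 + s**3 (g(s) = s**3 - 8 = -8 + s**3)
(0*8)*g(11) + R = (0*8)*(-8 + 11**3) - 147 = 0*(-8 + 1331) - 147 = 0*1323 - 147 = 0 - 147 = -147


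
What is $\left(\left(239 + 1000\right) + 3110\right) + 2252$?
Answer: $6601$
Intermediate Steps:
$\left(\left(239 + 1000\right) + 3110\right) + 2252 = \left(1239 + 3110\right) + 2252 = 4349 + 2252 = 6601$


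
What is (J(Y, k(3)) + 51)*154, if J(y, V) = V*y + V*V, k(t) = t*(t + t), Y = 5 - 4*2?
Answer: 49434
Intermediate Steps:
Y = -3 (Y = 5 - 8 = -3)
k(t) = 2*t**2 (k(t) = t*(2*t) = 2*t**2)
J(y, V) = V**2 + V*y (J(y, V) = V*y + V**2 = V**2 + V*y)
(J(Y, k(3)) + 51)*154 = ((2*3**2)*(2*3**2 - 3) + 51)*154 = ((2*9)*(2*9 - 3) + 51)*154 = (18*(18 - 3) + 51)*154 = (18*15 + 51)*154 = (270 + 51)*154 = 321*154 = 49434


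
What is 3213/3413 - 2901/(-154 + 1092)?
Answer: -6887319/3201394 ≈ -2.1513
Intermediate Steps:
3213/3413 - 2901/(-154 + 1092) = 3213*(1/3413) - 2901/938 = 3213/3413 - 2901*1/938 = 3213/3413 - 2901/938 = -6887319/3201394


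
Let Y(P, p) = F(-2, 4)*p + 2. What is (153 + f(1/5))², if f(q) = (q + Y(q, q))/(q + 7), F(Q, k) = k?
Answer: 3389281/144 ≈ 23537.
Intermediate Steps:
Y(P, p) = 2 + 4*p (Y(P, p) = 4*p + 2 = 2 + 4*p)
f(q) = (2 + 5*q)/(7 + q) (f(q) = (q + (2 + 4*q))/(q + 7) = (2 + 5*q)/(7 + q))
(153 + f(1/5))² = (153 + (2 + 5/5)/(7 + 1/5))² = (153 + (2 + 5*(⅕))/(7 + ⅕))² = (153 + (2 + 1)/(36/5))² = (153 + (5/36)*3)² = (153 + 5/12)² = (1841/12)² = 3389281/144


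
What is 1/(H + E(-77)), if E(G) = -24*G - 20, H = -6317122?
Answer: -1/6315294 ≈ -1.5835e-7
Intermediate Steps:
E(G) = -20 - 24*G
1/(H + E(-77)) = 1/(-6317122 + (-20 - 24*(-77))) = 1/(-6317122 + (-20 + 1848)) = 1/(-6317122 + 1828) = 1/(-6315294) = -1/6315294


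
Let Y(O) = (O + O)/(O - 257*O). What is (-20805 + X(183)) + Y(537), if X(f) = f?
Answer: -2639617/128 ≈ -20622.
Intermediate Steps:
Y(O) = -1/128 (Y(O) = (2*O)/((-256*O)) = (2*O)*(-1/(256*O)) = -1/128)
(-20805 + X(183)) + Y(537) = (-20805 + 183) - 1/128 = -20622 - 1/128 = -2639617/128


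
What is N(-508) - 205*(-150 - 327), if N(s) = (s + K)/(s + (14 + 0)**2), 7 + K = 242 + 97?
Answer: 3813637/39 ≈ 97786.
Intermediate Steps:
K = 332 (K = -7 + (242 + 97) = -7 + 339 = 332)
N(s) = (332 + s)/(196 + s) (N(s) = (s + 332)/(s + (14 + 0)**2) = (332 + s)/(s + 14**2) = (332 + s)/(s + 196) = (332 + s)/(196 + s))
N(-508) - 205*(-150 - 327) = (332 - 508)/(196 - 508) - 205*(-150 - 327) = -176/(-312) - 205*(-477) = -1/312*(-176) - 1*(-97785) = 22/39 + 97785 = 3813637/39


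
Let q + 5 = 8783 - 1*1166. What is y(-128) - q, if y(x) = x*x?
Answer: 8772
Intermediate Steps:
y(x) = x²
q = 7612 (q = -5 + (8783 - 1*1166) = -5 + (8783 - 1166) = -5 + 7617 = 7612)
y(-128) - q = (-128)² - 1*7612 = 16384 - 7612 = 8772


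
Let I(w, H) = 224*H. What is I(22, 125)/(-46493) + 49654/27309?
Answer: 1543911422/1269677337 ≈ 1.2160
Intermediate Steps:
I(22, 125)/(-46493) + 49654/27309 = (224*125)/(-46493) + 49654/27309 = 28000*(-1/46493) + 49654*(1/27309) = -28000/46493 + 49654/27309 = 1543911422/1269677337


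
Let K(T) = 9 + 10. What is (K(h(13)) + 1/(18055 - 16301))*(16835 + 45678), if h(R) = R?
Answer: 2083370751/1754 ≈ 1.1878e+6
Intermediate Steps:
K(T) = 19
(K(h(13)) + 1/(18055 - 16301))*(16835 + 45678) = (19 + 1/(18055 - 16301))*(16835 + 45678) = (19 + 1/1754)*62513 = (33327/1754)*62513 = 2083370751/1754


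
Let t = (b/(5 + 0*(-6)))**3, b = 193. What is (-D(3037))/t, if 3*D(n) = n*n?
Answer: -1152921125/21567171 ≈ -53.457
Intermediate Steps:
D(n) = n**2/3 (D(n) = (n*n)/3 = n**2/3)
t = 7189057/125 (t = (193/(5 + 0*(-6)))**3 = (193/(5 + 0))**3 = (193/5)**3 = 7189057/125 ≈ 57512.)
(-D(3037))/t = (-3037**2/3)/(7189057/125) = -9223369/3*(125/7189057) = -1*9223369/3*(125/7189057) = -9223369/3*125/7189057 = -1152921125/21567171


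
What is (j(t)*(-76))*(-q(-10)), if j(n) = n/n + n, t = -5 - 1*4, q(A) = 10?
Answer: -6080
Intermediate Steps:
t = -9 (t = -5 - 4 = -9)
j(n) = 1 + n
(j(t)*(-76))*(-q(-10)) = ((1 - 9)*(-76))*(-1*10) = -8*(-76)*(-10) = 608*(-10) = -6080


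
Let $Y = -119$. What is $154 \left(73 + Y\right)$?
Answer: $-7084$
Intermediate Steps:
$154 \left(73 + Y\right) = 154 \left(73 - 119\right) = 154 \left(-46\right) = -7084$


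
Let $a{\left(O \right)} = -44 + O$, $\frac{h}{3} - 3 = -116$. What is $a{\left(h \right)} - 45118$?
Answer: $-45501$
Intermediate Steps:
$h = -339$ ($h = 9 + 3 \left(-116\right) = 9 - 348 = -339$)
$a{\left(h \right)} - 45118 = \left(-44 - 339\right) - 45118 = -383 - 45118 = -45501$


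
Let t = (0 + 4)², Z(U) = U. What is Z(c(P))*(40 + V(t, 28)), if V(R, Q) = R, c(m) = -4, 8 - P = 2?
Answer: -224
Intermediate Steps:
P = 6 (P = 8 - 1*2 = 8 - 2 = 6)
t = 16 (t = 4² = 16)
Z(c(P))*(40 + V(t, 28)) = -4*(40 + 16) = -4*56 = -224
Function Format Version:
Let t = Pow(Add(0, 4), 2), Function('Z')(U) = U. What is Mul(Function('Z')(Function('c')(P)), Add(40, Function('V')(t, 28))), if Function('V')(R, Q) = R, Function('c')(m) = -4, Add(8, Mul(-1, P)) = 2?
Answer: -224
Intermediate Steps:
P = 6 (P = Add(8, Mul(-1, 2)) = Add(8, -2) = 6)
t = 16 (t = Pow(4, 2) = 16)
Mul(Function('Z')(Function('c')(P)), Add(40, Function('V')(t, 28))) = Mul(-4, Add(40, 16)) = Mul(-4, 56) = -224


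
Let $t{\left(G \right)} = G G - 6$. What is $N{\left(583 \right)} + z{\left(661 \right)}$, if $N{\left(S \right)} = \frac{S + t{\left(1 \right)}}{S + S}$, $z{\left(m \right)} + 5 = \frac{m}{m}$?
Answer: $- \frac{2043}{583} \approx -3.5043$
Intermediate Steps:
$t{\left(G \right)} = -6 + G^{2}$ ($t{\left(G \right)} = G^{2} - 6 = -6 + G^{2}$)
$z{\left(m \right)} = -4$ ($z{\left(m \right)} = -5 + \frac{m}{m} = -5 + 1 = -4$)
$N{\left(S \right)} = \frac{-5 + S}{2 S}$ ($N{\left(S \right)} = \frac{S - \left(6 - 1^{2}\right)}{S + S} = \frac{S + \left(-6 + 1\right)}{2 S} = \left(S - 5\right) \frac{1}{2 S} = \left(-5 + S\right) \frac{1}{2 S} = \frac{-5 + S}{2 S}$)
$N{\left(583 \right)} + z{\left(661 \right)} = \frac{-5 + 583}{2 \cdot 583} - 4 = \frac{1}{2} \cdot \frac{1}{583} \cdot 578 - 4 = \frac{289}{583} - 4 = - \frac{2043}{583}$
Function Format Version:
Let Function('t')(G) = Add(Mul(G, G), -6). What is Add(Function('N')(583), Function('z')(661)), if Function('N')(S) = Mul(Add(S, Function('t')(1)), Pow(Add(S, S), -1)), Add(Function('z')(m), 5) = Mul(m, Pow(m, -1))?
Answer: Rational(-2043, 583) ≈ -3.5043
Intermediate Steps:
Function('t')(G) = Add(-6, Pow(G, 2)) (Function('t')(G) = Add(Pow(G, 2), -6) = Add(-6, Pow(G, 2)))
Function('z')(m) = -4 (Function('z')(m) = Add(-5, Mul(m, Pow(m, -1))) = Add(-5, 1) = -4)
Function('N')(S) = Mul(Rational(1, 2), Pow(S, -1), Add(-5, S)) (Function('N')(S) = Mul(Add(S, Add(-6, Pow(1, 2))), Pow(Add(S, S), -1)) = Mul(Add(S, Add(-6, 1)), Pow(Mul(2, S), -1)) = Mul(Add(S, -5), Mul(Rational(1, 2), Pow(S, -1))) = Mul(Add(-5, S), Mul(Rational(1, 2), Pow(S, -1))) = Mul(Rational(1, 2), Pow(S, -1), Add(-5, S)))
Add(Function('N')(583), Function('z')(661)) = Add(Mul(Rational(1, 2), Pow(583, -1), Add(-5, 583)), -4) = Add(Mul(Rational(1, 2), Rational(1, 583), 578), -4) = Add(Rational(289, 583), -4) = Rational(-2043, 583)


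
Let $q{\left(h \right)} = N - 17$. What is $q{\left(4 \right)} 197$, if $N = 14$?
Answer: $-591$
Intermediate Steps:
$q{\left(h \right)} = -3$ ($q{\left(h \right)} = 14 - 17 = -3$)
$q{\left(4 \right)} 197 = \left(-3\right) 197 = -591$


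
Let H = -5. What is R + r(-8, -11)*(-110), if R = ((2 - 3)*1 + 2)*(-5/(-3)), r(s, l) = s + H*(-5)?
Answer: -5605/3 ≈ -1868.3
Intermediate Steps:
r(s, l) = 25 + s (r(s, l) = s - 5*(-5) = s + 25 = 25 + s)
R = 5/3 (R = (-1*1 + 2)*(-5*(-⅓)) = (-1 + 2)*(5/3) = 1*(5/3) = 5/3 ≈ 1.6667)
R + r(-8, -11)*(-110) = 5/3 + (25 - 8)*(-110) = 5/3 + 17*(-110) = 5/3 - 1870 = -5605/3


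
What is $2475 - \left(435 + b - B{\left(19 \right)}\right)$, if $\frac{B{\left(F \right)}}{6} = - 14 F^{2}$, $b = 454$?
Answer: $-28738$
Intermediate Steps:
$B{\left(F \right)} = - 84 F^{2}$ ($B{\left(F \right)} = 6 \left(- 14 F^{2}\right) = - 84 F^{2}$)
$2475 - \left(435 + b - B{\left(19 \right)}\right) = 2475 - \left(454 + 435 + 30324\right) = 2475 - 31213 = -28738$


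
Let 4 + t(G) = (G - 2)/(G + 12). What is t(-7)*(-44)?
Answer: 1276/5 ≈ 255.20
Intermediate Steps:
t(G) = -4 + (-2 + G)/(12 + G) (t(G) = -4 + (G - 2)/(G + 12) = -4 + (-2 + G)/(12 + G))
t(-7)*(-44) = ((-50 - 3*(-7))/(12 - 7))*(-44) = ((-50 + 21)/5)*(-44) = ((⅕)*(-29))*(-44) = -29/5*(-44) = 1276/5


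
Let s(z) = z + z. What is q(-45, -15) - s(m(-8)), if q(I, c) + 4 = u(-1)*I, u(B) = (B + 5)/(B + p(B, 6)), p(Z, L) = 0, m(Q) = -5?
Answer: 186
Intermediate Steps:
u(B) = (5 + B)/B (u(B) = (B + 5)/(B + 0) = (5 + B)/B)
s(z) = 2*z
q(I, c) = -4 - 4*I (q(I, c) = -4 + ((5 - 1)/(-1))*I = -4 + (-1*4)*I = -4 - 4*I)
q(-45, -15) - s(m(-8)) = (-4 - 4*(-45)) - 2*(-5) = (-4 + 180) - 1*(-10) = 176 + 10 = 186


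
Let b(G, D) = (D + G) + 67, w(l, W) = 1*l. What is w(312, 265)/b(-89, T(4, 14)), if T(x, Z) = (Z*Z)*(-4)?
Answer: -12/31 ≈ -0.38710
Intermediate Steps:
w(l, W) = l
T(x, Z) = -4*Z² (T(x, Z) = Z²*(-4) = -4*Z²)
b(G, D) = 67 + D + G
w(312, 265)/b(-89, T(4, 14)) = 312/(67 - 4*14² - 89) = 312/(67 - 4*196 - 89) = 312/(67 - 784 - 89) = 312/(-806) = 312*(-1/806) = -12/31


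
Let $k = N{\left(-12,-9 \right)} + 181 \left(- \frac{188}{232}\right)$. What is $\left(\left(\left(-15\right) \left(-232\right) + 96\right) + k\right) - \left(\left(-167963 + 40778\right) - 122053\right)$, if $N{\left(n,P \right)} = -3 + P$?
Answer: $\frac{14654009}{58} \approx 2.5266 \cdot 10^{5}$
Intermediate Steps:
$k = - \frac{9203}{58}$ ($k = \left(-3 - 9\right) + 181 \left(- \frac{188}{232}\right) = -12 + 181 \left(\left(-188\right) \frac{1}{232}\right) = -12 + 181 \left(- \frac{47}{58}\right) = -12 - \frac{8507}{58} = - \frac{9203}{58} \approx -158.67$)
$\left(\left(\left(-15\right) \left(-232\right) + 96\right) + k\right) - \left(\left(-167963 + 40778\right) - 122053\right) = \left(\left(\left(-15\right) \left(-232\right) + 96\right) - \frac{9203}{58}\right) - \left(\left(-167963 + 40778\right) - 122053\right) = \left(\left(3480 + 96\right) - \frac{9203}{58}\right) - \left(-127185 - 122053\right) = \left(3576 - \frac{9203}{58}\right) - -249238 = \frac{198205}{58} + 249238 = \frac{14654009}{58}$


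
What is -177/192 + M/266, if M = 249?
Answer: 121/8512 ≈ 0.014215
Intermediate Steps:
-177/192 + M/266 = -177/192 + 249/266 = -177*1/192 + 249*(1/266) = -59/64 + 249/266 = 121/8512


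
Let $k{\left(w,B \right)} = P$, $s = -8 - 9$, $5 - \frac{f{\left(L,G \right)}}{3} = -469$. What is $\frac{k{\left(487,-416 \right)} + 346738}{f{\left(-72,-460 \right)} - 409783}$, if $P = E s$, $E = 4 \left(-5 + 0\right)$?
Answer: $- \frac{347078}{408361} \approx -0.84993$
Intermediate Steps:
$f{\left(L,G \right)} = 1422$ ($f{\left(L,G \right)} = 15 - -1407 = 15 + 1407 = 1422$)
$E = -20$ ($E = 4 \left(-5\right) = -20$)
$s = -17$ ($s = -8 - 9 = -17$)
$P = 340$ ($P = \left(-20\right) \left(-17\right) = 340$)
$k{\left(w,B \right)} = 340$
$\frac{k{\left(487,-416 \right)} + 346738}{f{\left(-72,-460 \right)} - 409783} = \frac{340 + 346738}{1422 - 409783} = \frac{347078}{-408361} = 347078 \left(- \frac{1}{408361}\right) = - \frac{347078}{408361}$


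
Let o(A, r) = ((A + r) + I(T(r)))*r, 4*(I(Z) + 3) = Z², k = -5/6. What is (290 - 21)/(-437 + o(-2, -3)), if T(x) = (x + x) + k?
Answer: -12912/21505 ≈ -0.60042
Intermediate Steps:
k = -⅚ (k = -5*⅙ = -⅚ ≈ -0.83333)
T(x) = -⅚ + 2*x (T(x) = (x + x) - ⅚ = 2*x - ⅚ = -⅚ + 2*x)
I(Z) = -3 + Z²/4
o(A, r) = r*(-3 + A + r + (-⅚ + 2*r)²/4) (o(A, r) = ((A + r) + (-3 + (-⅚ + 2*r)²/4))*r = (-3 + A + r + (-⅚ + 2*r)²/4)*r = r*(-3 + A + r + (-⅚ + 2*r)²/4))
(290 - 21)/(-437 + o(-2, -3)) = (290 - 21)/(-437 + (1/144)*(-3)*(-407 + 24*(-3) + 144*(-2) + 144*(-3)²)) = 269/(-437 + (1/144)*(-3)*(-407 - 72 - 288 + 144*9)) = 269/(-437 + (1/144)*(-3)*(-407 - 72 - 288 + 1296)) = 269/(-437 + (1/144)*(-3)*529) = 269/(-437 - 529/48) = 269/(-21505/48) = 269*(-48/21505) = -12912/21505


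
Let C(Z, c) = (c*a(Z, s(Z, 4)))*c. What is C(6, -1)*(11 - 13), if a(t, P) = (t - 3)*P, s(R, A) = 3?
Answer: -18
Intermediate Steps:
a(t, P) = P*(-3 + t) (a(t, P) = (-3 + t)*P = P*(-3 + t))
C(Z, c) = c²*(-9 + 3*Z) (C(Z, c) = (c*(3*(-3 + Z)))*c = (c*(-9 + 3*Z))*c = c²*(-9 + 3*Z))
C(6, -1)*(11 - 13) = (3*(-1)²*(-3 + 6))*(11 - 13) = (3*1*3)*(-2) = 9*(-2) = -18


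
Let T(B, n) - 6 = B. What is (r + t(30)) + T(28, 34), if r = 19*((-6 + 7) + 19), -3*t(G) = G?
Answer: 404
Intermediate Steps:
T(B, n) = 6 + B
t(G) = -G/3
r = 380 (r = 19*(1 + 19) = 19*20 = 380)
(r + t(30)) + T(28, 34) = (380 - 1/3*30) + (6 + 28) = (380 - 10) + 34 = 370 + 34 = 404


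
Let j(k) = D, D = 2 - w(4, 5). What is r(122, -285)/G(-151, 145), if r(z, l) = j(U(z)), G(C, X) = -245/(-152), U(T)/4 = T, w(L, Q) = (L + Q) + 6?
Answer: -1976/245 ≈ -8.0653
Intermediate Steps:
w(L, Q) = 6 + L + Q
U(T) = 4*T
G(C, X) = 245/152 (G(C, X) = -245*(-1/152) = 245/152)
D = -13 (D = 2 - (6 + 4 + 5) = 2 - 1*15 = 2 - 15 = -13)
j(k) = -13
r(z, l) = -13
r(122, -285)/G(-151, 145) = -13/245/152 = -13*152/245 = -1976/245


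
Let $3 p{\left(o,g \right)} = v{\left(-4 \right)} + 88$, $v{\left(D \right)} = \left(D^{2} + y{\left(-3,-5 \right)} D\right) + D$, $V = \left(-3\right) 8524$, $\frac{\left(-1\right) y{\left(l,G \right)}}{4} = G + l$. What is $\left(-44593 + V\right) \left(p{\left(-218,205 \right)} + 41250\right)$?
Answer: $- \frac{8680954130}{3} \approx -2.8937 \cdot 10^{9}$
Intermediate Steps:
$y{\left(l,G \right)} = - 4 G - 4 l$ ($y{\left(l,G \right)} = - 4 \left(G + l\right) = - 4 G - 4 l$)
$V = -25572$
$v{\left(D \right)} = D^{2} + 33 D$ ($v{\left(D \right)} = \left(D^{2} + \left(\left(-4\right) \left(-5\right) - -12\right) D\right) + D = \left(D^{2} + \left(20 + 12\right) D\right) + D = \left(D^{2} + 32 D\right) + D = D^{2} + 33 D$)
$p{\left(o,g \right)} = - \frac{28}{3}$ ($p{\left(o,g \right)} = \frac{- 4 \left(33 - 4\right) + 88}{3} = \frac{\left(-4\right) 29 + 88}{3} = \frac{-116 + 88}{3} = \frac{1}{3} \left(-28\right) = - \frac{28}{3}$)
$\left(-44593 + V\right) \left(p{\left(-218,205 \right)} + 41250\right) = \left(-44593 - 25572\right) \left(- \frac{28}{3} + 41250\right) = \left(-70165\right) \frac{123722}{3} = - \frac{8680954130}{3}$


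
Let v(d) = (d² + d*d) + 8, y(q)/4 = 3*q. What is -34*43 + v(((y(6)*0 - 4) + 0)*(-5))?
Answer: -654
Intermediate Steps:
y(q) = 12*q (y(q) = 4*(3*q) = 12*q)
v(d) = 8 + 2*d² (v(d) = (d² + d²) + 8 = 2*d² + 8 = 8 + 2*d²)
-34*43 + v(((y(6)*0 - 4) + 0)*(-5)) = -34*43 + (8 + 2*((((12*6)*0 - 4) + 0)*(-5))²) = -1462 + (8 + 2*(((72*0 - 4) + 0)*(-5))²) = -1462 + (8 + 2*(((0 - 4) + 0)*(-5))²) = -1462 + (8 + 2*((-4 + 0)*(-5))²) = -1462 + (8 + 2*(-4*(-5))²) = -1462 + (8 + 2*20²) = -1462 + (8 + 2*400) = -1462 + (8 + 800) = -1462 + 808 = -654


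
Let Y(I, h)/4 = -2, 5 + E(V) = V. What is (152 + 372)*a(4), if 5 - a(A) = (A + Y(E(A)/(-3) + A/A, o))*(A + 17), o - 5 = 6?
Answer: 46636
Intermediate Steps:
o = 11 (o = 5 + 6 = 11)
E(V) = -5 + V
Y(I, h) = -8 (Y(I, h) = 4*(-2) = -8)
a(A) = 5 - (-8 + A)*(17 + A) (a(A) = 5 - (A - 8)*(A + 17) = 5 - (-8 + A)*(17 + A))
(152 + 372)*a(4) = (152 + 372)*(141 - 1*4**2 - 9*4) = 524*(141 - 1*16 - 36) = 524*(141 - 16 - 36) = 524*89 = 46636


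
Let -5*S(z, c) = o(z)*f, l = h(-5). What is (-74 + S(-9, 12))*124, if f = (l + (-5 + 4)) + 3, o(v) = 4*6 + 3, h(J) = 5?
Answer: -69316/5 ≈ -13863.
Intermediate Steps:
l = 5
o(v) = 27 (o(v) = 24 + 3 = 27)
f = 7 (f = (5 + (-5 + 4)) + 3 = (5 - 1) + 3 = 4 + 3 = 7)
S(z, c) = -189/5 (S(z, c) = -27*7/5 = -⅕*189 = -189/5)
(-74 + S(-9, 12))*124 = (-74 - 189/5)*124 = -559/5*124 = -69316/5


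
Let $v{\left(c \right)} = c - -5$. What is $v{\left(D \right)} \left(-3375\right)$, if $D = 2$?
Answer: $-23625$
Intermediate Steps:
$v{\left(c \right)} = 5 + c$ ($v{\left(c \right)} = c + 5 = 5 + c$)
$v{\left(D \right)} \left(-3375\right) = \left(5 + 2\right) \left(-3375\right) = 7 \left(-3375\right) = -23625$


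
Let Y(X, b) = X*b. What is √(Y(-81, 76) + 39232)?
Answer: 2*√8269 ≈ 181.87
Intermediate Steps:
√(Y(-81, 76) + 39232) = √(-81*76 + 39232) = √(-6156 + 39232) = √33076 = 2*√8269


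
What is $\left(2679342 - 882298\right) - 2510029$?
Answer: $-712985$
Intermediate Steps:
$\left(2679342 - 882298\right) - 2510029 = 1797044 - 2510029 = -712985$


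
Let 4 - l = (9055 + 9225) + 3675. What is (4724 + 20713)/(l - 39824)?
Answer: -25437/61775 ≈ -0.41177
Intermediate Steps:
l = -21951 (l = 4 - ((9055 + 9225) + 3675) = 4 - (18280 + 3675) = 4 - 1*21955 = 4 - 21955 = -21951)
(4724 + 20713)/(l - 39824) = (4724 + 20713)/(-21951 - 39824) = 25437/(-61775) = 25437*(-1/61775) = -25437/61775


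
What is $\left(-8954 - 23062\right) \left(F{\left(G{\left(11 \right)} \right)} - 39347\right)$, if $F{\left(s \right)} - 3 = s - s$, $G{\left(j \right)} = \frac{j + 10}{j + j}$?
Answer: $1259637504$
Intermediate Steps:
$G{\left(j \right)} = \frac{10 + j}{2 j}$
$F{\left(s \right)} = 3$ ($F{\left(s \right)} = 3 + \left(s - s\right) = 3 + 0 = 3$)
$\left(-8954 - 23062\right) \left(F{\left(G{\left(11 \right)} \right)} - 39347\right) = \left(-8954 - 23062\right) \left(3 - 39347\right) = \left(-32016\right) \left(-39344\right) = 1259637504$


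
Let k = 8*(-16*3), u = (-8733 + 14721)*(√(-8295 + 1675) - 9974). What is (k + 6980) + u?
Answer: -59717716 + 11976*I*√1655 ≈ -5.9718e+7 + 4.872e+5*I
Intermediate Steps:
u = -59724312 + 11976*I*√1655 (u = 5988*(√(-6620) - 9974) = 5988*(2*I*√1655 - 9974) = 5988*(-9974 + 2*I*√1655) = -59724312 + 11976*I*√1655 ≈ -5.9724e+7 + 4.872e+5*I)
k = -384 (k = 8*(-48) = -384)
(k + 6980) + u = (-384 + 6980) + (-59724312 + 11976*I*√1655) = 6596 + (-59724312 + 11976*I*√1655) = -59717716 + 11976*I*√1655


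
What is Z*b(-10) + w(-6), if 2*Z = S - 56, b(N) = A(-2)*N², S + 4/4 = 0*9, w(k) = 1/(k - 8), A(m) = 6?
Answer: -239401/14 ≈ -17100.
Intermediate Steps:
w(k) = 1/(-8 + k)
S = -1 (S = -1 + 0*9 = -1 + 0 = -1)
b(N) = 6*N²
Z = -57/2 (Z = (-1 - 56)/2 = (½)*(-57) = -57/2 ≈ -28.500)
Z*b(-10) + w(-6) = -171*(-10)² + 1/(-8 - 6) = -171*100 + 1/(-14) = -57/2*600 - 1/14 = -17100 - 1/14 = -239401/14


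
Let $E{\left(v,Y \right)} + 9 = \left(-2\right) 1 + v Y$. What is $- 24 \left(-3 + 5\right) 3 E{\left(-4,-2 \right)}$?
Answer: $432$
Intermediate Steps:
$E{\left(v,Y \right)} = -11 + Y v$ ($E{\left(v,Y \right)} = -9 + \left(\left(-2\right) 1 + v Y\right) = -9 + \left(-2 + Y v\right) = -11 + Y v$)
$- 24 \left(-3 + 5\right) 3 E{\left(-4,-2 \right)} = - 24 \left(-3 + 5\right) 3 \left(-11 - -8\right) = - 24 \cdot 2 \cdot 3 \left(-11 + 8\right) = \left(-24\right) 6 \left(-3\right) = \left(-144\right) \left(-3\right) = 432$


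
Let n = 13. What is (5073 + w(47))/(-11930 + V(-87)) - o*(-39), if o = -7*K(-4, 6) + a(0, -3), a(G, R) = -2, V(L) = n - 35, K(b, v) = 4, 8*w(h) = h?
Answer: -111911351/95616 ≈ -1170.4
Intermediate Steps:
w(h) = h/8
V(L) = -22 (V(L) = 13 - 35 = -22)
o = -30 (o = -7*4 - 2 = -28 - 2 = -30)
(5073 + w(47))/(-11930 + V(-87)) - o*(-39) = (5073 + (1/8)*47)/(-11930 - 22) - (-30)*(-39) = (5073 + 47/8)/(-11952) - 1*1170 = (40631/8)*(-1/11952) - 1170 = -40631/95616 - 1170 = -111911351/95616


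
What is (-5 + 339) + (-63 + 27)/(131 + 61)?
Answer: 5341/16 ≈ 333.81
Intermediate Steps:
(-5 + 339) + (-63 + 27)/(131 + 61) = 334 - 36/192 = 334 - 36*1/192 = 334 - 3/16 = 5341/16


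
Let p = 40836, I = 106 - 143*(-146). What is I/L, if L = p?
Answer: 5246/10209 ≈ 0.51386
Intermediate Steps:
I = 20984 (I = 106 + 20878 = 20984)
L = 40836
I/L = 20984/40836 = 20984*(1/40836) = 5246/10209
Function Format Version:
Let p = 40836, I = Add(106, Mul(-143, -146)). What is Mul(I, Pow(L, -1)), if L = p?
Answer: Rational(5246, 10209) ≈ 0.51386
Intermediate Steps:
I = 20984 (I = Add(106, 20878) = 20984)
L = 40836
Mul(I, Pow(L, -1)) = Mul(20984, Pow(40836, -1)) = Mul(20984, Rational(1, 40836)) = Rational(5246, 10209)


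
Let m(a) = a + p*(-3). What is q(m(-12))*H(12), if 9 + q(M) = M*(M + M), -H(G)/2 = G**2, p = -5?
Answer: -2592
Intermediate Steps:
H(G) = -2*G**2
m(a) = 15 + a (m(a) = a - 5*(-3) = a + 15 = 15 + a)
q(M) = -9 + 2*M**2 (q(M) = -9 + M*(M + M) = -9 + M*(2*M) = -9 + 2*M**2)
q(m(-12))*H(12) = (-9 + 2*(15 - 12)**2)*(-2*12**2) = (-9 + 2*3**2)*(-2*144) = (-9 + 2*9)*(-288) = (-9 + 18)*(-288) = 9*(-288) = -2592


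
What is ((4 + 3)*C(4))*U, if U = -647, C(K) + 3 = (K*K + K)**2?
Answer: -1798013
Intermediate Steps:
C(K) = -3 + (K + K**2)**2 (C(K) = -3 + (K*K + K)**2 = -3 + (K**2 + K)**2 = -3 + (K + K**2)**2)
((4 + 3)*C(4))*U = ((4 + 3)*(-3 + 4**2*(1 + 4)**2))*(-647) = (7*(-3 + 16*5**2))*(-647) = (7*(-3 + 16*25))*(-647) = (7*(-3 + 400))*(-647) = (7*397)*(-647) = 2779*(-647) = -1798013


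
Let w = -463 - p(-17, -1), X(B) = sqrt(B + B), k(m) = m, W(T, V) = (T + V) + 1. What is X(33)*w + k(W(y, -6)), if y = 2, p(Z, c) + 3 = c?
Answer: -3 - 459*sqrt(66) ≈ -3731.9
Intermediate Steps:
p(Z, c) = -3 + c
W(T, V) = 1 + T + V
X(B) = sqrt(2)*sqrt(B) (X(B) = sqrt(2*B) = sqrt(2)*sqrt(B))
w = -459 (w = -463 - (-3 - 1) = -463 - 1*(-4) = -463 + 4 = -459)
X(33)*w + k(W(y, -6)) = (sqrt(2)*sqrt(33))*(-459) + (1 + 2 - 6) = sqrt(66)*(-459) - 3 = -459*sqrt(66) - 3 = -3 - 459*sqrt(66)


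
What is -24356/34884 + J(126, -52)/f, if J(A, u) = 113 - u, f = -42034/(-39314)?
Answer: 28157762492/183289257 ≈ 153.62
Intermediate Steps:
f = 21017/19657 (f = -42034*(-1/39314) = 21017/19657 ≈ 1.0692)
-24356/34884 + J(126, -52)/f = -24356/34884 + (113 - 1*(-52))/(21017/19657) = -24356*1/34884 + (113 + 52)*(19657/21017) = -6089/8721 + 165*(19657/21017) = -6089/8721 + 3243405/21017 = 28157762492/183289257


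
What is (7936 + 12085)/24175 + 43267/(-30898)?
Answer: -61052981/106708450 ≈ -0.57215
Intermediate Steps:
(7936 + 12085)/24175 + 43267/(-30898) = 20021*(1/24175) + 43267*(-1/30898) = 20021/24175 - 6181/4414 = -61052981/106708450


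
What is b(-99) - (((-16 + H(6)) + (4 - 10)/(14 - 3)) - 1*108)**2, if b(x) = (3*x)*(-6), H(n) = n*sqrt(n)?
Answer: -1687414/121 + 16440*sqrt(6)/11 ≈ -10285.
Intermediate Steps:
H(n) = n**(3/2)
b(x) = -18*x
b(-99) - (((-16 + H(6)) + (4 - 10)/(14 - 3)) - 1*108)**2 = -18*(-99) - (((-16 + 6**(3/2)) + (4 - 10)/(14 - 3)) - 1*108)**2 = 1782 - (((-16 + 6*sqrt(6)) - 6/11) - 108)**2 = 1782 - ((-182/11 + 6*sqrt(6)) - 108)**2 = 1782 - (-1370/11 + 6*sqrt(6))**2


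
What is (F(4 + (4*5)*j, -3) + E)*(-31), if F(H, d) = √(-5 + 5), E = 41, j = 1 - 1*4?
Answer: -1271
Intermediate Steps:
j = -3 (j = 1 - 4 = -3)
F(H, d) = 0 (F(H, d) = √0 = 0)
(F(4 + (4*5)*j, -3) + E)*(-31) = (0 + 41)*(-31) = 41*(-31) = -1271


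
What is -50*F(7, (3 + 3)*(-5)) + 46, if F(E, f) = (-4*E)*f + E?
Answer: -42304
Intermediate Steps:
F(E, f) = E - 4*E*f (F(E, f) = -4*E*f + E = E - 4*E*f)
-50*F(7, (3 + 3)*(-5)) + 46 = -350*(1 - 4*(3 + 3)*(-5)) + 46 = -350*(1 - 24*(-5)) + 46 = -350*(1 - 4*(-30)) + 46 = -350*(1 + 120) + 46 = -350*121 + 46 = -50*847 + 46 = -42350 + 46 = -42304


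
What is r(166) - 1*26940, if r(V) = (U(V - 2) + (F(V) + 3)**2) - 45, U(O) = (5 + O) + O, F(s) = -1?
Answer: -26648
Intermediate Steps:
U(O) = 5 + 2*O
r(V) = -40 + 2*V (r(V) = ((5 + 2*(V - 2)) + (-1 + 3)**2) - 45 = ((5 + 2*(-2 + V)) + 2**2) - 45 = ((5 + (-4 + 2*V)) + 4) - 45 = ((1 + 2*V) + 4) - 45 = (5 + 2*V) - 45 = -40 + 2*V)
r(166) - 1*26940 = (-40 + 2*166) - 1*26940 = (-40 + 332) - 26940 = 292 - 26940 = -26648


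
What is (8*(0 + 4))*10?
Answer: 320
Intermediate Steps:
(8*(0 + 4))*10 = (8*4)*10 = 32*10 = 320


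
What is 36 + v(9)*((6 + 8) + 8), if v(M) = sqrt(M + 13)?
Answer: 36 + 22*sqrt(22) ≈ 139.19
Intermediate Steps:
v(M) = sqrt(13 + M)
36 + v(9)*((6 + 8) + 8) = 36 + sqrt(13 + 9)*((6 + 8) + 8) = 36 + sqrt(22)*(14 + 8) = 36 + sqrt(22)*22 = 36 + 22*sqrt(22)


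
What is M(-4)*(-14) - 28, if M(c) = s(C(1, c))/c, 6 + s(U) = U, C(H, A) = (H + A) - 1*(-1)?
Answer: -56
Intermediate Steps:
C(H, A) = 1 + A + H (C(H, A) = (A + H) + 1 = 1 + A + H)
s(U) = -6 + U
M(c) = (-4 + c)/c (M(c) = (-6 + (1 + c + 1))/c = (-6 + (2 + c))/c = (-4 + c)/c)
M(-4)*(-14) - 28 = ((-4 - 4)/(-4))*(-14) - 28 = -¼*(-8)*(-14) - 28 = 2*(-14) - 28 = -28 - 28 = -56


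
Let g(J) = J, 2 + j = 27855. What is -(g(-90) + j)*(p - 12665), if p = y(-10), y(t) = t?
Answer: 351896025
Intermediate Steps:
j = 27853 (j = -2 + 27855 = 27853)
p = -10
-(g(-90) + j)*(p - 12665) = -(-90 + 27853)*(-10 - 12665) = -27763*(-12675) = -1*(-351896025) = 351896025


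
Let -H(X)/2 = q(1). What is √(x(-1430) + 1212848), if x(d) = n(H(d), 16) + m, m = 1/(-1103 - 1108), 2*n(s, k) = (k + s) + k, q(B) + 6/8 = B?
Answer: √23716439639211/4422 ≈ 1101.3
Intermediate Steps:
q(B) = -¾ + B
H(X) = -½ (H(X) = -2*(-¾ + 1) = -2*¼ = -½)
n(s, k) = k + s/2 (n(s, k) = ((k + s) + k)/2 = (s + 2*k)/2 = k + s/2)
m = -1/2211 (m = 1/(-2211) = -1/2211 ≈ -0.00045228)
x(d) = 139289/8844 (x(d) = (16 + (½)*(-½)) - 1/2211 = (16 - ¼) - 1/2211 = 63/4 - 1/2211 = 139289/8844)
√(x(-1430) + 1212848) = √(139289/8844 + 1212848) = √(10726567001/8844) = √23716439639211/4422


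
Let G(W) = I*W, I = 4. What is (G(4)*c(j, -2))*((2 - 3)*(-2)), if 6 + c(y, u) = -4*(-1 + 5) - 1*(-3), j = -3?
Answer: -608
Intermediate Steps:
c(y, u) = -19 (c(y, u) = -6 + (-4*(-1 + 5) - 1*(-3)) = -6 + (-4*4 + 3) = -6 + (-16 + 3) = -6 - 13 = -19)
G(W) = 4*W
(G(4)*c(j, -2))*((2 - 3)*(-2)) = ((4*4)*(-19))*((2 - 3)*(-2)) = (16*(-19))*(-1*(-2)) = -304*2 = -608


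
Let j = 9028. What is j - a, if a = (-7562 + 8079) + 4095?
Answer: 4416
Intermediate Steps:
a = 4612 (a = 517 + 4095 = 4612)
j - a = 9028 - 1*4612 = 9028 - 4612 = 4416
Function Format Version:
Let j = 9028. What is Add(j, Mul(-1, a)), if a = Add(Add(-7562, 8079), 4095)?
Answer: 4416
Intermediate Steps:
a = 4612 (a = Add(517, 4095) = 4612)
Add(j, Mul(-1, a)) = Add(9028, Mul(-1, 4612)) = Add(9028, -4612) = 4416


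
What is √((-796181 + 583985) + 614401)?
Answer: √402205 ≈ 634.20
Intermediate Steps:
√((-796181 + 583985) + 614401) = √(-212196 + 614401) = √402205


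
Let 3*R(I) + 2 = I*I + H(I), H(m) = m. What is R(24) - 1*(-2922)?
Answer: 9364/3 ≈ 3121.3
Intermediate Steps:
R(I) = -⅔ + I/3 + I²/3 (R(I) = -⅔ + (I*I + I)/3 = -⅔ + (I² + I)/3 = -⅔ + (I + I²)/3 = -⅔ + (I/3 + I²/3) = -⅔ + I/3 + I²/3)
R(24) - 1*(-2922) = (-⅔ + (⅓)*24 + (⅓)*24²) - 1*(-2922) = (-⅔ + 8 + (⅓)*576) + 2922 = (-⅔ + 8 + 192) + 2922 = 598/3 + 2922 = 9364/3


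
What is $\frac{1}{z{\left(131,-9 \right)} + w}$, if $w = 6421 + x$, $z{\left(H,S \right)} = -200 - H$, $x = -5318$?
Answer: $\frac{1}{772} \approx 0.0012953$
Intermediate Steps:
$w = 1103$ ($w = 6421 - 5318 = 1103$)
$\frac{1}{z{\left(131,-9 \right)} + w} = \frac{1}{\left(-200 - 131\right) + 1103} = \frac{1}{-331 + 1103} = \frac{1}{772}$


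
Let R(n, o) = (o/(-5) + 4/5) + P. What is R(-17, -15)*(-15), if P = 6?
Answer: -147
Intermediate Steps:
R(n, o) = 34/5 - o/5 (R(n, o) = (o/(-5) + 4/5) + 6 = (o*(-⅕) + 4*(⅕)) + 6 = (-o/5 + ⅘) + 6 = (⅘ - o/5) + 6 = 34/5 - o/5)
R(-17, -15)*(-15) = (34/5 - ⅕*(-15))*(-15) = (34/5 + 3)*(-15) = (49/5)*(-15) = -147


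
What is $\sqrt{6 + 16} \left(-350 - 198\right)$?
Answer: $- 548 \sqrt{22} \approx -2570.3$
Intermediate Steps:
$\sqrt{6 + 16} \left(-350 - 198\right) = \sqrt{22} \left(-548\right) = - 548 \sqrt{22}$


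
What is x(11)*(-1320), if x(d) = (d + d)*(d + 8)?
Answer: -551760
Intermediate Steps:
x(d) = 2*d*(8 + d) (x(d) = (2*d)*(8 + d) = 2*d*(8 + d))
x(11)*(-1320) = (2*11*(8 + 11))*(-1320) = (2*11*19)*(-1320) = 418*(-1320) = -551760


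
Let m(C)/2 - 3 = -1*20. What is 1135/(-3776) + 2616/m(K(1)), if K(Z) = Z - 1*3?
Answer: -4958303/64192 ≈ -77.242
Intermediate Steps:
K(Z) = -3 + Z (K(Z) = Z - 3 = -3 + Z)
m(C) = -34 (m(C) = 6 + 2*(-1*20) = 6 + 2*(-20) = 6 - 40 = -34)
1135/(-3776) + 2616/m(K(1)) = 1135/(-3776) + 2616/(-34) = 1135*(-1/3776) + 2616*(-1/34) = -1135/3776 - 1308/17 = -4958303/64192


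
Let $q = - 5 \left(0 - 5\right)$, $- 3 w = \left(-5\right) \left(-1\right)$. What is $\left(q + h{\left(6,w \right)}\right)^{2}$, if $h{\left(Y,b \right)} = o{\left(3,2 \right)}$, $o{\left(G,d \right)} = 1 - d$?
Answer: $576$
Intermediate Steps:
$w = - \frac{5}{3}$ ($w = - \frac{\left(-5\right) \left(-1\right)}{3} = \left(- \frac{1}{3}\right) 5 = - \frac{5}{3} \approx -1.6667$)
$h{\left(Y,b \right)} = -1$ ($h{\left(Y,b \right)} = 1 - 2 = -1$)
$q = 25$ ($q = \left(-5\right) \left(-5\right) = 25$)
$\left(q + h{\left(6,w \right)}\right)^{2} = \left(25 - 1\right)^{2} = 24^{2} = 576$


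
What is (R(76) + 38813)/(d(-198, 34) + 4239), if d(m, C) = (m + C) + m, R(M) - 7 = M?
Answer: 38896/3877 ≈ 10.033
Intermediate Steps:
R(M) = 7 + M
d(m, C) = C + 2*m (d(m, C) = (C + m) + m = C + 2*m)
(R(76) + 38813)/(d(-198, 34) + 4239) = ((7 + 76) + 38813)/((34 + 2*(-198)) + 4239) = (83 + 38813)/((34 - 396) + 4239) = 38896/(-362 + 4239) = 38896/3877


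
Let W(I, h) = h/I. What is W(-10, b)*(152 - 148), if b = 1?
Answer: -⅖ ≈ -0.40000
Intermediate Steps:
W(-10, b)*(152 - 148) = (1/(-10))*(152 - 148) = (1*(-⅒))*4 = -⅒*4 = -⅖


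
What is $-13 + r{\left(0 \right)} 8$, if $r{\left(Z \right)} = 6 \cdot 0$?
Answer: $-13$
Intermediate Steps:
$r{\left(Z \right)} = 0$
$-13 + r{\left(0 \right)} 8 = -13 + 0 \cdot 8 = -13 + 0 = -13$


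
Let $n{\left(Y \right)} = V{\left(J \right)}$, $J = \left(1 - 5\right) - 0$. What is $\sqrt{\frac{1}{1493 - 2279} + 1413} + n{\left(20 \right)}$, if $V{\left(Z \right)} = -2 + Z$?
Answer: $-6 + \frac{\sqrt{872944962}}{786} \approx 31.59$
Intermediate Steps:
$J = -4$ ($J = -4 + 0 = -4$)
$n{\left(Y \right)} = -6$ ($n{\left(Y \right)} = -2 - 4 = -6$)
$\sqrt{\frac{1}{1493 - 2279} + 1413} + n{\left(20 \right)} = \sqrt{\frac{1}{1493 - 2279} + 1413} - 6 = \sqrt{\frac{1}{-786} + 1413} - 6 = \sqrt{- \frac{1}{786} + 1413} - 6 = \sqrt{\frac{1110617}{786}} - 6 = \frac{\sqrt{872944962}}{786} - 6 = -6 + \frac{\sqrt{872944962}}{786}$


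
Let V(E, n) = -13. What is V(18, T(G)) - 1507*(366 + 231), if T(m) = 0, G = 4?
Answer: -899692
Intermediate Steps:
V(18, T(G)) - 1507*(366 + 231) = -13 - 1507*(366 + 231) = -13 - 1507*597 = -13 - 899679 = -899692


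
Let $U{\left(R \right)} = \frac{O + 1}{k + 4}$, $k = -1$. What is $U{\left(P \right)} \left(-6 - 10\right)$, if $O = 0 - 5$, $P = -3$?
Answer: $\frac{64}{3} \approx 21.333$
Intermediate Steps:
$O = -5$
$U{\left(R \right)} = - \frac{4}{3}$ ($U{\left(R \right)} = \frac{-5 + 1}{-1 + 4} = - \frac{4}{3}$)
$U{\left(P \right)} \left(-6 - 10\right) = - \frac{4 \left(-6 - 10\right)}{3} = \left(- \frac{4}{3}\right) \left(-16\right) = \frac{64}{3}$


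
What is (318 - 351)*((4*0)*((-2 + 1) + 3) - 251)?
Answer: 8283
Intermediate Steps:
(318 - 351)*((4*0)*((-2 + 1) + 3) - 251) = -33*(0*(-1 + 3) - 251) = -33*(0*2 - 251) = -33*(0 - 251) = -33*(-251) = 8283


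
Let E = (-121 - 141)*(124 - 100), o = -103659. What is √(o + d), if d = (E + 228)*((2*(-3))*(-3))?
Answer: I*√212739 ≈ 461.24*I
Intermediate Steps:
E = -6288 (E = -262*24 = -6288)
d = -109080 (d = (-6288 + 228)*((2*(-3))*(-3)) = -(-36360)*(-3) = -6060*18 = -109080)
√(o + d) = √(-103659 - 109080) = √(-212739) = I*√212739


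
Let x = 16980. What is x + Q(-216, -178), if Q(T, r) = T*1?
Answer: 16764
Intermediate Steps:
Q(T, r) = T
x + Q(-216, -178) = 16980 - 216 = 16764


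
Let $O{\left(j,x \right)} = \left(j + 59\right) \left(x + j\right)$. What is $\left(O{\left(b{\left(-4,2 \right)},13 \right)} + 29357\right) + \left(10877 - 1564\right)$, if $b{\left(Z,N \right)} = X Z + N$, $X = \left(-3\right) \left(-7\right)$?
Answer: $40257$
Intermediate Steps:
$X = 21$
$b{\left(Z,N \right)} = N + 21 Z$ ($b{\left(Z,N \right)} = 21 Z + N = N + 21 Z$)
$O{\left(j,x \right)} = \left(59 + j\right) \left(j + x\right)$
$\left(O{\left(b{\left(-4,2 \right)},13 \right)} + 29357\right) + \left(10877 - 1564\right) = \left(\left(\left(2 + 21 \left(-4\right)\right)^{2} + 59 \left(2 + 21 \left(-4\right)\right) + 59 \cdot 13 + \left(2 + 21 \left(-4\right)\right) 13\right) + 29357\right) + \left(10877 - 1564\right) = \left(\left(\left(2 - 84\right)^{2} + 59 \left(2 - 84\right) + 767 + \left(2 - 84\right) 13\right) + 29357\right) + \left(10877 - 1564\right) = \left(\left(\left(-82\right)^{2} + 59 \left(-82\right) + 767 - 1066\right) + 29357\right) + 9313 = \left(\left(6724 - 4838 + 767 - 1066\right) + 29357\right) + 9313 = \left(1587 + 29357\right) + 9313 = 30944 + 9313 = 40257$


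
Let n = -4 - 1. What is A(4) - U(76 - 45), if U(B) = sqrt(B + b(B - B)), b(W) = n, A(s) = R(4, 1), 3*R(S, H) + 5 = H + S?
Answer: -sqrt(26) ≈ -5.0990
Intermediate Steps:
R(S, H) = -5/3 + H/3 + S/3 (R(S, H) = -5/3 + (H + S)/3 = -5/3 + (H/3 + S/3) = -5/3 + H/3 + S/3)
A(s) = 0 (A(s) = -5/3 + (1/3)*1 + (1/3)*4 = -5/3 + 1/3 + 4/3 = 0)
n = -5
b(W) = -5
U(B) = sqrt(-5 + B) (U(B) = sqrt(B - 5) = sqrt(-5 + B))
A(4) - U(76 - 45) = 0 - sqrt(-5 + (76 - 45)) = 0 - sqrt(-5 + 31) = 0 - sqrt(26) = -sqrt(26)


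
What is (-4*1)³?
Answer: -64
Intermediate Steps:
(-4*1)³ = (-4)³ = -64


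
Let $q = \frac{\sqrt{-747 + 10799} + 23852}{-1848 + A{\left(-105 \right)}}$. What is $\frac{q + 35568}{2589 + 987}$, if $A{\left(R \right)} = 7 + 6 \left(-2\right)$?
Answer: $\frac{16470913}{1656582} - \frac{\sqrt{2513}}{3313164} \approx 9.9427$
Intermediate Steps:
$A{\left(R \right)} = -5$ ($A{\left(R \right)} = 7 - 12 = -5$)
$q = - \frac{23852}{1853} - \frac{2 \sqrt{2513}}{1853}$ ($q = \frac{\sqrt{-747 + 10799} + 23852}{-1848 - 5} = \frac{\sqrt{10052} + 23852}{-1853} = \left(2 \sqrt{2513} + 23852\right) \left(- \frac{1}{1853}\right) = \left(23852 + 2 \sqrt{2513}\right) \left(- \frac{1}{1853}\right) = - \frac{23852}{1853} - \frac{2 \sqrt{2513}}{1853} \approx -12.926$)
$\frac{q + 35568}{2589 + 987} = \frac{\left(- \frac{23852}{1853} - \frac{2 \sqrt{2513}}{1853}\right) + 35568}{2589 + 987} = \frac{\frac{65883652}{1853} - \frac{2 \sqrt{2513}}{1853}}{3576} = \left(\frac{65883652}{1853} - \frac{2 \sqrt{2513}}{1853}\right) \frac{1}{3576} = \frac{16470913}{1656582} - \frac{\sqrt{2513}}{3313164}$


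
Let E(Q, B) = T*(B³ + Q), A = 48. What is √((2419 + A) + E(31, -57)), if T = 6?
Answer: I*√1108505 ≈ 1052.9*I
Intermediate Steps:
E(Q, B) = 6*Q + 6*B³ (E(Q, B) = 6*(B³ + Q) = 6*(Q + B³) = 6*Q + 6*B³)
√((2419 + A) + E(31, -57)) = √((2419 + 48) + (6*31 + 6*(-57)³)) = √(2467 + (186 + 6*(-185193))) = √(2467 + (186 - 1111158)) = √(2467 - 1110972) = √(-1108505) = I*√1108505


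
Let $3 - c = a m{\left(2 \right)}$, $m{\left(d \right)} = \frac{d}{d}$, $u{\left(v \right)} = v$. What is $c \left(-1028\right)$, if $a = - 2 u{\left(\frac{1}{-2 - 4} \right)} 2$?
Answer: $- \frac{7196}{3} \approx -2398.7$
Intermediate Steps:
$m{\left(d \right)} = 1$
$a = \frac{2}{3}$ ($a = - \frac{2}{-2 - 4} \cdot 2 = - \frac{2}{-6} \cdot 2 = \left(-2\right) \left(- \frac{1}{6}\right) 2 = \frac{1}{3} \cdot 2 = \frac{2}{3} \approx 0.66667$)
$c = \frac{7}{3}$ ($c = 3 - \frac{2}{3} \cdot 1 = 3 - \frac{2}{3} = \frac{7}{3} \approx 2.3333$)
$c \left(-1028\right) = \frac{7}{3} \left(-1028\right) = - \frac{7196}{3}$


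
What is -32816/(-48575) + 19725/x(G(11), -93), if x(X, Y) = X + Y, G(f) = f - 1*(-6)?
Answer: -955647859/3691700 ≈ -258.86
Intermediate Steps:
G(f) = 6 + f (G(f) = f + 6 = 6 + f)
-32816/(-48575) + 19725/x(G(11), -93) = -32816/(-48575) + 19725/((6 + 11) - 93) = -32816*(-1/48575) + 19725/(17 - 93) = 32816/48575 + 19725/(-76) = 32816/48575 + 19725*(-1/76) = 32816/48575 - 19725/76 = -955647859/3691700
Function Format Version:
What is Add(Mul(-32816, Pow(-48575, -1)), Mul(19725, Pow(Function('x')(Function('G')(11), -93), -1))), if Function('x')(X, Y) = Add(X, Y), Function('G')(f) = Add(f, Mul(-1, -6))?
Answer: Rational(-955647859, 3691700) ≈ -258.86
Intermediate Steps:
Function('G')(f) = Add(6, f) (Function('G')(f) = Add(f, 6) = Add(6, f))
Add(Mul(-32816, Pow(-48575, -1)), Mul(19725, Pow(Function('x')(Function('G')(11), -93), -1))) = Add(Mul(-32816, Pow(-48575, -1)), Mul(19725, Pow(Add(Add(6, 11), -93), -1))) = Add(Mul(-32816, Rational(-1, 48575)), Mul(19725, Pow(Add(17, -93), -1))) = Add(Rational(32816, 48575), Mul(19725, Pow(-76, -1))) = Add(Rational(32816, 48575), Mul(19725, Rational(-1, 76))) = Add(Rational(32816, 48575), Rational(-19725, 76)) = Rational(-955647859, 3691700)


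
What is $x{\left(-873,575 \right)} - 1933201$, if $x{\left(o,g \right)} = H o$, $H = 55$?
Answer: $-1981216$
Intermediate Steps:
$x{\left(o,g \right)} = 55 o$
$x{\left(-873,575 \right)} - 1933201 = 55 \left(-873\right) - 1933201 = -48015 - 1933201 = -1981216$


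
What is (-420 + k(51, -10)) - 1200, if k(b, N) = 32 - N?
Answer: -1578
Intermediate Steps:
(-420 + k(51, -10)) - 1200 = (-420 + (32 - 1*(-10))) - 1200 = (-420 + (32 + 10)) - 1200 = (-420 + 42) - 1200 = -378 - 1200 = -1578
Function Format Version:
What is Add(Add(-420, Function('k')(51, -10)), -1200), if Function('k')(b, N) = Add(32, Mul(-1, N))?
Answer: -1578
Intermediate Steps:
Add(Add(-420, Function('k')(51, -10)), -1200) = Add(Add(-420, Add(32, Mul(-1, -10))), -1200) = Add(Add(-420, Add(32, 10)), -1200) = Add(Add(-420, 42), -1200) = Add(-378, -1200) = -1578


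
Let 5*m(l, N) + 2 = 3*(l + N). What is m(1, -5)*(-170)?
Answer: 476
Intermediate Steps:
m(l, N) = -2/5 + 3*N/5 + 3*l/5 (m(l, N) = -2/5 + (3*(l + N))/5 = -2/5 + (3*(N + l))/5 = -2/5 + (3*N + 3*l)/5 = -2/5 + (3*N/5 + 3*l/5) = -2/5 + 3*N/5 + 3*l/5)
m(1, -5)*(-170) = (-2/5 + (3/5)*(-5) + (3/5)*1)*(-170) = (-2/5 - 3 + 3/5)*(-170) = -14/5*(-170) = 476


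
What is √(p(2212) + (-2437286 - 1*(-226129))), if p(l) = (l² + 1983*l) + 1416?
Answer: 9*√87279 ≈ 2658.9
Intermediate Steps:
p(l) = 1416 + l² + 1983*l
√(p(2212) + (-2437286 - 1*(-226129))) = √((1416 + 2212² + 1983*2212) + (-2437286 - 1*(-226129))) = √((1416 + 4892944 + 4386396) + (-2437286 + 226129)) = √(9280756 - 2211157) = √7069599 = 9*√87279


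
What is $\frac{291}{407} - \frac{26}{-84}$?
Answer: $\frac{17513}{17094} \approx 1.0245$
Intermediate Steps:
$\frac{291}{407} - \frac{26}{-84} = 291 \cdot \frac{1}{407} - - \frac{13}{42} = \frac{291}{407} + \frac{13}{42} = \frac{17513}{17094}$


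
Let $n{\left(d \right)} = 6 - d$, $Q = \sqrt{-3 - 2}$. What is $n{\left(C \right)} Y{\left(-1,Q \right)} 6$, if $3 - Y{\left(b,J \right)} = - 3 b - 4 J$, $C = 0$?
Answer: $144 i \sqrt{5} \approx 321.99 i$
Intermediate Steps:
$Q = i \sqrt{5}$ ($Q = \sqrt{-5} = i \sqrt{5} \approx 2.2361 i$)
$Y{\left(b,J \right)} = 3 + 3 b + 4 J$ ($Y{\left(b,J \right)} = 3 - \left(- 3 b - 4 J\right) = 3 - \left(- 4 J - 3 b\right) = 3 + \left(3 b + 4 J\right) = 3 + 3 b + 4 J$)
$n{\left(C \right)} Y{\left(-1,Q \right)} 6 = \left(6 - 0\right) \left(3 + 3 \left(-1\right) + 4 i \sqrt{5}\right) 6 = \left(6 + 0\right) \left(3 - 3 + 4 i \sqrt{5}\right) 6 = 6 \cdot 4 i \sqrt{5} \cdot 6 = 24 i \sqrt{5} \cdot 6 = 144 i \sqrt{5}$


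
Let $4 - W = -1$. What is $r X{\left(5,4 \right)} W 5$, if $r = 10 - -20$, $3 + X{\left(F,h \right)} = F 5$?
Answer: $16500$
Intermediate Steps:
$W = 5$ ($W = 4 - -1 = 4 + 1 = 5$)
$X{\left(F,h \right)} = -3 + 5 F$ ($X{\left(F,h \right)} = -3 + F 5 = -3 + 5 F$)
$r = 30$ ($r = 10 + 20 = 30$)
$r X{\left(5,4 \right)} W 5 = 30 \left(-3 + 5 \cdot 5\right) 5 \cdot 5 = 30 \left(-3 + 25\right) 25 = 30 \cdot 22 \cdot 25 = 660 \cdot 25 = 16500$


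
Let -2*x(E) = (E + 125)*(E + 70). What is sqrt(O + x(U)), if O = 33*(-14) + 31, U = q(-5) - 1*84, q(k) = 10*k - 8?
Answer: I*sqrt(1043) ≈ 32.296*I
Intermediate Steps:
q(k) = -8 + 10*k
U = -142 (U = (-8 + 10*(-5)) - 1*84 = (-8 - 50) - 84 = -58 - 84 = -142)
x(E) = -(70 + E)*(125 + E)/2 (x(E) = -(E + 125)*(E + 70)/2 = -(125 + E)*(70 + E)/2 = -(70 + E)*(125 + E)/2)
O = -431 (O = -462 + 31 = -431)
sqrt(O + x(U)) = sqrt(-431 + (-4375 - 195/2*(-142) - 1/2*(-142)**2)) = sqrt(-431 + (-4375 + 13845 - 1/2*20164)) = sqrt(-431 + (-4375 + 13845 - 10082)) = sqrt(-431 - 612) = sqrt(-1043) = I*sqrt(1043)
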